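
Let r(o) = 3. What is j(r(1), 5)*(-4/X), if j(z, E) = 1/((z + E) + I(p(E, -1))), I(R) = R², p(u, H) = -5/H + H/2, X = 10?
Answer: -8/565 ≈ -0.014159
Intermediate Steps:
p(u, H) = H/2 - 5/H (p(u, H) = -5/H + H*(½) = -5/H + H/2 = H/2 - 5/H)
j(z, E) = 1/(81/4 + E + z) (j(z, E) = 1/((z + E) + ((½)*(-1) - 5/(-1))²) = 1/((E + z) + (-½ - 5*(-1))²) = 1/((E + z) + (-½ + 5)²) = 1/((E + z) + (9/2)²) = 1/((E + z) + 81/4) = 1/(81/4 + E + z))
j(r(1), 5)*(-4/X) = (4/(81 + 4*5 + 4*3))*(-4/10) = (4/(81 + 20 + 12))*(-4*⅒) = (4/113)*(-⅖) = -8/565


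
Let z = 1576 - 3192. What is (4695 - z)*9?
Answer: 56799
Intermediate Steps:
z = -1616
(4695 - z)*9 = (4695 - 1*(-1616))*9 = (4695 + 1616)*9 = 6311*9 = 56799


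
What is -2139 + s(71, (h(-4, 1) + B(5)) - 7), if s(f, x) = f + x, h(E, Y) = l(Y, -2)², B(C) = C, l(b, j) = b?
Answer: -2069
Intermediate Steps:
h(E, Y) = Y²
-2139 + s(71, (h(-4, 1) + B(5)) - 7) = -2139 + (71 + ((1² + 5) - 7)) = -2139 + (71 + ((1 + 5) - 7)) = -2139 + (71 + (6 - 7)) = -2139 + (71 - 1) = -2139 + 70 = -2069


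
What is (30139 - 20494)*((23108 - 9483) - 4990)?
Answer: 83284575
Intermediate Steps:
(30139 - 20494)*((23108 - 9483) - 4990) = 9645*(13625 - 4990) = 9645*8635 = 83284575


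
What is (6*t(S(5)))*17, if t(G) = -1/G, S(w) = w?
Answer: -102/5 ≈ -20.400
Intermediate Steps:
(6*t(S(5)))*17 = (6*(-1/5))*17 = (6*(-1*⅕))*17 = (6*(-⅕))*17 = -6/5*17 = -102/5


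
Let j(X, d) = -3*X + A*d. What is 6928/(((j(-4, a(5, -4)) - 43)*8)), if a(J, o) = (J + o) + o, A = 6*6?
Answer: -866/139 ≈ -6.2302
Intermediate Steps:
A = 36
a(J, o) = J + 2*o
j(X, d) = -3*X + 36*d
6928/(((j(-4, a(5, -4)) - 43)*8)) = 6928/((((-3*(-4) + 36*(5 + 2*(-4))) - 43)*8)) = 6928/((((12 + 36*(5 - 8)) - 43)*8)) = 6928/((((12 + 36*(-3)) - 43)*8)) = 6928/((((12 - 108) - 43)*8)) = 6928/(((-96 - 43)*8)) = 6928/((-139*8)) = 6928/(-1112) = 6928*(-1/1112) = -866/139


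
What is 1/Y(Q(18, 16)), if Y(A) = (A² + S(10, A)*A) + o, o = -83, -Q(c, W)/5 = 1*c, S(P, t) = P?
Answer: 1/7117 ≈ 0.00014051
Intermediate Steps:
Q(c, W) = -5*c
Y(A) = -83 + A² + 10*A (Y(A) = (A² + 10*A) - 83 = -83 + A² + 10*A)
1/Y(Q(18, 16)) = 1/(-83 + (-5*18)² + 10*(-5*18)) = 1/(-83 + (-90)² + 10*(-90)) = 1/(-83 + 8100 - 900) = 1/7117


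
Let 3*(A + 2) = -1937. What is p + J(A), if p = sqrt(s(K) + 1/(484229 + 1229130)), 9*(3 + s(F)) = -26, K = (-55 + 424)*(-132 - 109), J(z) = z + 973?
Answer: 976/3 + I*sqrt(155586734912462)/5140077 ≈ 325.33 + 2.4267*I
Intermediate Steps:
A = -1943/3 (A = -2 + (1/3)*(-1937) = -2 - 1937/3 = -1943/3 ≈ -647.67)
J(z) = 973 + z
K = -88929 (K = 369*(-241) = -88929)
s(F) = -53/9 (s(F) = -3 + (1/9)*(-26) = -3 - 26/9 = -53/9)
p = I*sqrt(155586734912462)/5140077 (p = sqrt(-53/9 + 1/(484229 + 1229130)) = sqrt(-53/9 + 1/1713359) = sqrt(-90808018/15420231) = I*sqrt(155586734912462)/5140077 ≈ 2.4267*I)
p + J(A) = I*sqrt(155586734912462)/5140077 + (973 - 1943/3) = I*sqrt(155586734912462)/5140077 + 976/3 = 976/3 + I*sqrt(155586734912462)/5140077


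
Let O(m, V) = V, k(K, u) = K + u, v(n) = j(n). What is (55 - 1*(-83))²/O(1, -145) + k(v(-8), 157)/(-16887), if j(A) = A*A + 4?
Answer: -107209551/816205 ≈ -131.35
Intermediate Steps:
j(A) = 4 + A² (j(A) = A² + 4 = 4 + A²)
v(n) = 4 + n²
(55 - 1*(-83))²/O(1, -145) + k(v(-8), 157)/(-16887) = (55 - 1*(-83))²/(-145) + ((4 + (-8)²) + 157)/(-16887) = (55 + 83)²*(-1/145) + ((4 + 64) + 157)*(-1/16887) = 138²*(-1/145) + (68 + 157)*(-1/16887) = 19044*(-1/145) + 225*(-1/16887) = -19044/145 - 75/5629 = -107209551/816205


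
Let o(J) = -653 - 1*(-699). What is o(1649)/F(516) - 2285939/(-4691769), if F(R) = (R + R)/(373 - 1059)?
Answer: -4047065931/134497378 ≈ -30.090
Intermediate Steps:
F(R) = -R/343 (F(R) = (2*R)/(-686) = (2*R)*(-1/686) = -R/343)
o(J) = 46 (o(J) = -653 + 699 = 46)
o(1649)/F(516) - 2285939/(-4691769) = 46/((-1/343*516)) - 2285939/(-4691769) = 46/(-516/343) - 2285939*(-1/4691769) = 46*(-343/516) + 2285939/4691769 = -7889/258 + 2285939/4691769 = -4047065931/134497378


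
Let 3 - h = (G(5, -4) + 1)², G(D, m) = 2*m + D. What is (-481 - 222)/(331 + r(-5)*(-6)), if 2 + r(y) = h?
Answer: -703/349 ≈ -2.0143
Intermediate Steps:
G(D, m) = D + 2*m
h = -1 (h = 3 - ((5 + 2*(-4)) + 1)² = 3 - ((5 - 8) + 1)² = 3 - (-3 + 1)² = 3 - 1*(-2)² = 3 - 1*4 = 3 - 4 = -1)
r(y) = -3 (r(y) = -2 - 1 = -3)
(-481 - 222)/(331 + r(-5)*(-6)) = (-481 - 222)/(331 - 3*(-6)) = -703/(331 + 18) = -703/349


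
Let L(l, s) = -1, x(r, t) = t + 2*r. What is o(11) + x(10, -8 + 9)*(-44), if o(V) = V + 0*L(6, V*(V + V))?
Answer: -913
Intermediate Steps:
o(V) = V (o(V) = V + 0*(-1) = V + 0 = V)
o(11) + x(10, -8 + 9)*(-44) = 11 + ((-8 + 9) + 2*10)*(-44) = 11 + (1 + 20)*(-44) = 11 + 21*(-44) = 11 - 924 = -913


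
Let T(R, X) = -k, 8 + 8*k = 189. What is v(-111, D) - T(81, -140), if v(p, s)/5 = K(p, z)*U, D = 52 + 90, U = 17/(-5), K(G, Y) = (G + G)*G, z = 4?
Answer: -3351131/8 ≈ -4.1889e+5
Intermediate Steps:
k = 181/8 (k = -1 + (⅛)*189 = -1 + 189/8 = 181/8 ≈ 22.625)
K(G, Y) = 2*G² (K(G, Y) = (2*G)*G = 2*G²)
U = -17/5 (U = 17*(-⅕) = -17/5 ≈ -3.4000)
T(R, X) = -181/8 (T(R, X) = -1*181/8 = -181/8)
D = 142
v(p, s) = -34*p² (v(p, s) = 5*((2*p²)*(-17/5)) = 5*(-34*p²/5) = -34*p²)
v(-111, D) - T(81, -140) = -34*(-111)² - 1*(-181/8) = -34*12321 + 181/8 = -418914 + 181/8 = -3351131/8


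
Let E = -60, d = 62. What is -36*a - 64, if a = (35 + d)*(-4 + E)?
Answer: 223424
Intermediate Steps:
a = -6208 (a = (35 + 62)*(-4 - 60) = 97*(-64) = -6208)
-36*a - 64 = -36*(-6208) - 64 = 223488 - 64 = 223424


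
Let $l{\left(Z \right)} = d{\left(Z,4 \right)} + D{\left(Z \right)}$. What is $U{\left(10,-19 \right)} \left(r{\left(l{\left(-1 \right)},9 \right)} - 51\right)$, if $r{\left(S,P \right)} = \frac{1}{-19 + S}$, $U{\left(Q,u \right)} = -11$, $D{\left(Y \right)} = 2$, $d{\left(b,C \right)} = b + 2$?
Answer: $\frac{8987}{16} \approx 561.69$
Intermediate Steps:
$d{\left(b,C \right)} = 2 + b$
$l{\left(Z \right)} = 4 + Z$ ($l{\left(Z \right)} = \left(2 + Z\right) + 2 = 4 + Z$)
$U{\left(10,-19 \right)} \left(r{\left(l{\left(-1 \right)},9 \right)} - 51\right) = - 11 \left(\frac{1}{-19 + \left(4 - 1\right)} - 51\right) = - 11 \left(\frac{1}{-19 + 3} - 51\right) = - 11 \left(\frac{1}{-16} - 51\right) = - 11 \left(- \frac{1}{16} - 51\right) = \left(-11\right) \left(- \frac{817}{16}\right) = \frac{8987}{16}$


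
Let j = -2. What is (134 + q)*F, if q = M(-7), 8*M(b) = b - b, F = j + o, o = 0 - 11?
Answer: -1742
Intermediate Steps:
o = -11
F = -13 (F = -2 - 11 = -13)
M(b) = 0 (M(b) = (b - b)/8 = (⅛)*0 = 0)
q = 0
(134 + q)*F = (134 + 0)*(-13) = 134*(-13) = -1742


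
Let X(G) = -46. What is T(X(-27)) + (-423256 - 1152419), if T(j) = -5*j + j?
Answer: -1575491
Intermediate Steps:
T(j) = -4*j
T(X(-27)) + (-423256 - 1152419) = -4*(-46) + (-423256 - 1152419) = 184 - 1575675 = -1575491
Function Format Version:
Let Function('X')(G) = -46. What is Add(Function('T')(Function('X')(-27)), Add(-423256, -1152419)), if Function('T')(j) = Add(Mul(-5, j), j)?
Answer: -1575491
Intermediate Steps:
Function('T')(j) = Mul(-4, j)
Add(Function('T')(Function('X')(-27)), Add(-423256, -1152419)) = Add(Mul(-4, -46), Add(-423256, -1152419)) = Add(184, -1575675) = -1575491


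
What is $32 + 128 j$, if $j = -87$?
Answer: $-11104$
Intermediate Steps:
$32 + 128 j = 32 + 128 \left(-87\right) = 32 - 11136 = -11104$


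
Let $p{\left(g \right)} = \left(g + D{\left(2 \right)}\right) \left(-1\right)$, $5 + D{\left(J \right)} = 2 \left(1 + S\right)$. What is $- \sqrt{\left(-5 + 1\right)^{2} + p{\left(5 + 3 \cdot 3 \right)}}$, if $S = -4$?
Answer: $- \sqrt{13} \approx -3.6056$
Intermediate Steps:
$D{\left(J \right)} = -11$ ($D{\left(J \right)} = -5 + 2 \left(1 - 4\right) = -5 + 2 \left(-3\right) = -5 - 6 = -11$)
$p{\left(g \right)} = 11 - g$ ($p{\left(g \right)} = \left(g - 11\right) \left(-1\right) = \left(-11 + g\right) \left(-1\right) = 11 - g$)
$- \sqrt{\left(-5 + 1\right)^{2} + p{\left(5 + 3 \cdot 3 \right)}} = - \sqrt{\left(-5 + 1\right)^{2} + \left(11 - \left(5 + 3 \cdot 3\right)\right)} = - \sqrt{\left(-4\right)^{2} + \left(11 - \left(5 + 9\right)\right)} = - \sqrt{16 + \left(11 - 14\right)} = - \sqrt{16 - 3} = - \sqrt{13}$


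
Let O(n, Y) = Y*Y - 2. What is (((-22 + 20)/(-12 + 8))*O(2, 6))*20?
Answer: 340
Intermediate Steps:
O(n, Y) = -2 + Y² (O(n, Y) = Y² - 2 = -2 + Y²)
(((-22 + 20)/(-12 + 8))*O(2, 6))*20 = (((-22 + 20)/(-12 + 8))*(-2 + 6²))*20 = ((-2/(-4))*(-2 + 36))*20 = (-2*(-¼)*34)*20 = ((½)*34)*20 = 17*20 = 340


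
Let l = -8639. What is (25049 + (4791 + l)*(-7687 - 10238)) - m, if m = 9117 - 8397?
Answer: 68999729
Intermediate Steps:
m = 720
(25049 + (4791 + l)*(-7687 - 10238)) - m = (25049 + (4791 - 8639)*(-7687 - 10238)) - 1*720 = (25049 - 3848*(-17925)) - 720 = (25049 + 68975400) - 720 = 69000449 - 720 = 68999729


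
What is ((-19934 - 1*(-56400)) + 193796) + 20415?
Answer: 250677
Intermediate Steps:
((-19934 - 1*(-56400)) + 193796) + 20415 = ((-19934 + 56400) + 193796) + 20415 = (36466 + 193796) + 20415 = 230262 + 20415 = 250677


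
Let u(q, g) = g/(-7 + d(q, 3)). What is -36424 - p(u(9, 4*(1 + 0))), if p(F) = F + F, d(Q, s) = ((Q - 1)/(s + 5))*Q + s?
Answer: -182128/5 ≈ -36426.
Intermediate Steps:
d(Q, s) = s + Q*(-1 + Q)/(5 + s) (d(Q, s) = ((-1 + Q)/(5 + s))*Q + s = Q*(-1 + Q)/(5 + s) + s = s + Q*(-1 + Q)/(5 + s))
u(q, g) = g/(-4 - q/8 + q²/8) (u(q, g) = g/(-7 + (q² + 3² - q + 5*3)/(5 + 3)) = g/(-7 + (q² + 9 - q + 15)/8) = g/(-7 + (24 + q² - q)/8) = g/(-7 + (3 - q/8 + q²/8)) = g/(-4 - q/8 + q²/8))
p(F) = 2*F
-36424 - p(u(9, 4*(1 + 0))) = -36424 - 2*8*(4*(1 + 0))/(-32 + 9² - 1*9) = -36424 - 2*8*(4*1)/(-32 + 81 - 9) = -36424 - 2*8*4/40 = -36424 - 2*8*4*(1/40) = -36424 - 2*4/5 = -36424 - 1*8/5 = -36424 - 8/5 = -182128/5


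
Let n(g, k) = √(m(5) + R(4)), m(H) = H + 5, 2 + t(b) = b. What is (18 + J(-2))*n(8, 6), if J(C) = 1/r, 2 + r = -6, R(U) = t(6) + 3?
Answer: 143*√17/8 ≈ 73.701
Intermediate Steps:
t(b) = -2 + b
m(H) = 5 + H
R(U) = 7 (R(U) = (-2 + 6) + 3 = 4 + 3 = 7)
r = -8 (r = -2 - 6 = -8)
n(g, k) = √17 (n(g, k) = √((5 + 5) + 7) = √(10 + 7) = √17)
J(C) = -⅛ (J(C) = 1/(-8) = -⅛)
(18 + J(-2))*n(8, 6) = (18 - ⅛)*√17 = 143*√17/8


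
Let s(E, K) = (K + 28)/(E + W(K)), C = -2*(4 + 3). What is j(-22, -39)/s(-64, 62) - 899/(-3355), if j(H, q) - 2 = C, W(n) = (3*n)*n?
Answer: -15387359/10065 ≈ -1528.8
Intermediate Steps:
W(n) = 3*n**2
C = -14 (C = -2*7 = -14)
j(H, q) = -12 (j(H, q) = 2 - 14 = -12)
s(E, K) = (28 + K)/(E + 3*K**2) (s(E, K) = (K + 28)/(E + 3*K**2) = (28 + K)/(E + 3*K**2))
j(-22, -39)/s(-64, 62) - 899/(-3355) = -12*(-64 + 3*62**2)/(28 + 62) - 899/(-3355) = -12/(90/(-64 + 3*3844)) - 899*(-1/3355) = -12/(90/(-64 + 11532)) + 899/3355 = -12/(90/11468) + 899/3355 = -12/((1/11468)*90) + 899/3355 = -12/45/5734 + 899/3355 = -12*5734/45 + 899/3355 = -22936/15 + 899/3355 = -15387359/10065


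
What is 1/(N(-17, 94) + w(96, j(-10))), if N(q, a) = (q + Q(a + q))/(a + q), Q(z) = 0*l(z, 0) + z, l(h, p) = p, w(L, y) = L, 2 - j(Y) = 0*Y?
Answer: 77/7452 ≈ 0.010333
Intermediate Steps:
j(Y) = 2 (j(Y) = 2 - 0*Y = 2 - 1*0 = 2 + 0 = 2)
Q(z) = z (Q(z) = 0*0 + z = 0 + z = z)
N(q, a) = (a + 2*q)/(a + q) (N(q, a) = (q + (a + q))/(a + q) = (a + 2*q)/(a + q))
1/(N(-17, 94) + w(96, j(-10))) = 1/((94 + 2*(-17))/(94 - 17) + 96) = 1/((94 - 34)/77 + 96) = 1/((1/77)*60 + 96) = 1/(60/77 + 96) = 1/(7452/77) = 77/7452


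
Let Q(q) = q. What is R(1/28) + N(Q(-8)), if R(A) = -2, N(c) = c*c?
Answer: 62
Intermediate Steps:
N(c) = c²
R(1/28) + N(Q(-8)) = -2 + (-8)² = -2 + 64 = 62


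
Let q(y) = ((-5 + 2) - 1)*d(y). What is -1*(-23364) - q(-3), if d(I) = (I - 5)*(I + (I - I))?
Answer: 23460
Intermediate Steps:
d(I) = I*(-5 + I) (d(I) = (-5 + I)*(I + 0) = (-5 + I)*I = I*(-5 + I))
q(y) = -4*y*(-5 + y) (q(y) = ((-5 + 2) - 1)*(y*(-5 + y)) = (-3 - 1)*(y*(-5 + y)) = -4*y*(-5 + y))
-1*(-23364) - q(-3) = -1*(-23364) - 4*(-3)*(5 - 1*(-3)) = 23364 - 4*(-3)*(5 + 3) = 23364 - 4*(-3)*8 = 23364 - 1*(-96) = 23364 + 96 = 23460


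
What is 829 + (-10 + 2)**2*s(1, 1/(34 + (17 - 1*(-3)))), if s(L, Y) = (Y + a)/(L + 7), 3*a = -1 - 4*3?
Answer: 21451/27 ≈ 794.48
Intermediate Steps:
a = -13/3 (a = (-1 - 4*3)/3 = (-1 - 12)/3 = (1/3)*(-13) = -13/3 ≈ -4.3333)
s(L, Y) = (-13/3 + Y)/(7 + L) (s(L, Y) = (Y - 13/3)/(L + 7) = (-13/3 + Y)/(7 + L))
829 + (-10 + 2)**2*s(1, 1/(34 + (17 - 1*(-3)))) = 829 + (-10 + 2)**2*((-13/3 + 1/(34 + (17 - 1*(-3))))/(7 + 1)) = 829 + (-8)**2*((-13/3 + 1/(34 + (17 + 3)))/8) = 829 + 64*((-13/3 + 1/(34 + 20))/8) = 829 + 64*((-13/3 + 1/54)/8) = 829 + 64*((1/8)*(-233/54)) = 829 + 64*(-233/432) = 829 - 932/27 = 21451/27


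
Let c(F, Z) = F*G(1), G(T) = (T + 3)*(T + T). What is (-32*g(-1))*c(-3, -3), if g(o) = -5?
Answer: -3840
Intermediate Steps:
G(T) = 2*T*(3 + T) (G(T) = (3 + T)*(2*T) = 2*T*(3 + T))
c(F, Z) = 8*F (c(F, Z) = F*(2*1*(3 + 1)) = F*(2*1*4) = F*8 = 8*F)
(-32*g(-1))*c(-3, -3) = (-32*(-5))*(8*(-3)) = 160*(-24) = -3840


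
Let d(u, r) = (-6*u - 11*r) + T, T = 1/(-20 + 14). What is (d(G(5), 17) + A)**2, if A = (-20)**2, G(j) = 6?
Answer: 1125721/36 ≈ 31270.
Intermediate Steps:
T = -1/6 (T = 1/(-6) = -1/6 ≈ -0.16667)
A = 400
d(u, r) = -1/6 - 11*r - 6*u (d(u, r) = (-6*u - 11*r) - 1/6 = (-11*r - 6*u) - 1/6 = -1/6 - 11*r - 6*u)
(d(G(5), 17) + A)**2 = ((-1/6 - 11*17 - 6*6) + 400)**2 = ((-1/6 - 187 - 36) + 400)**2 = (-1339/6 + 400)**2 = (1061/6)**2 = 1125721/36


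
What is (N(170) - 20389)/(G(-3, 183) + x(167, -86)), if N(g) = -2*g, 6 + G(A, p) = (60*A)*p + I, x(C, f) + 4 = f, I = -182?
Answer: 20729/33218 ≈ 0.62403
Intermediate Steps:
x(C, f) = -4 + f
G(A, p) = -188 + 60*A*p (G(A, p) = -6 + ((60*A)*p - 182) = -6 + (60*A*p - 182) = -6 + (-182 + 60*A*p) = -188 + 60*A*p)
(N(170) - 20389)/(G(-3, 183) + x(167, -86)) = (-2*170 - 20389)/((-188 + 60*(-3)*183) + (-4 - 86)) = (-340 - 20389)/((-188 - 32940) - 90) = -20729/(-33128 - 90) = -20729/(-33218) = -20729*(-1/33218) = 20729/33218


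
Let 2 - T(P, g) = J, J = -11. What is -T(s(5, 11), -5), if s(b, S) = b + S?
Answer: -13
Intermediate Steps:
s(b, S) = S + b
T(P, g) = 13 (T(P, g) = 2 - 1*(-11) = 2 + 11 = 13)
-T(s(5, 11), -5) = -1*13 = -13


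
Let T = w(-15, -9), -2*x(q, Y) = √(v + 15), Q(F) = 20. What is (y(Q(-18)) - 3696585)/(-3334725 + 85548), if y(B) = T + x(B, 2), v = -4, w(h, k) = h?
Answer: 1232200/1083059 + √11/6498354 ≈ 1.1377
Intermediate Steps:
x(q, Y) = -√11/2 (x(q, Y) = -√(-4 + 15)/2 = -√11/2)
T = -15
y(B) = -15 - √11/2
(y(Q(-18)) - 3696585)/(-3334725 + 85548) = ((-15 - √11/2) - 3696585)/(-3334725 + 85548) = (-3696600 - √11/2)/(-3249177) = (-3696600 - √11/2)*(-1/3249177) = 1232200/1083059 + √11/6498354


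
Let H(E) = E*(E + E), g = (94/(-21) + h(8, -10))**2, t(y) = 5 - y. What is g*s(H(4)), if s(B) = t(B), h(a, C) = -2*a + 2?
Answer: -451632/49 ≈ -9217.0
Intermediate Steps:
h(a, C) = 2 - 2*a
g = 150544/441 (g = (94/(-21) + (2 - 2*8))**2 = (94*(-1/21) + (2 - 16))**2 = (-94/21 - 14)**2 = (-388/21)**2 = 150544/441 ≈ 341.37)
H(E) = 2*E**2 (H(E) = E*(2*E) = 2*E**2)
s(B) = 5 - B
g*s(H(4)) = 150544*(5 - 2*4**2)/441 = 150544*(5 - 2*16)/441 = 150544*(5 - 1*32)/441 = 150544*(5 - 32)/441 = (150544/441)*(-27) = -451632/49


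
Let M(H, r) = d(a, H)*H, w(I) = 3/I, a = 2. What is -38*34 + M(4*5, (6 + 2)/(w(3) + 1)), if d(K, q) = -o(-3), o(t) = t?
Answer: -1232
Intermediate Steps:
d(K, q) = 3 (d(K, q) = -1*(-3) = 3)
M(H, r) = 3*H
-38*34 + M(4*5, (6 + 2)/(w(3) + 1)) = -38*34 + 3*(4*5) = -1292 + 3*20 = -1292 + 60 = -1232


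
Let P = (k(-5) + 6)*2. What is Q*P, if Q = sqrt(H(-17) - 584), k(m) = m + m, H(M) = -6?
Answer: -8*I*sqrt(590) ≈ -194.32*I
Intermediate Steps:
k(m) = 2*m
P = -8 (P = (2*(-5) + 6)*2 = (-10 + 6)*2 = -4*2 = -8)
Q = I*sqrt(590) (Q = sqrt(-6 - 584) = sqrt(-590) = I*sqrt(590) ≈ 24.29*I)
Q*P = (I*sqrt(590))*(-8) = -8*I*sqrt(590)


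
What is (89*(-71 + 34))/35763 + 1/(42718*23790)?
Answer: -28602975741/310637179580 ≈ -0.092078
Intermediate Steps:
(89*(-71 + 34))/35763 + 1/(42718*23790) = (89*(-37))*(1/35763) + (1/42718)*(1/23790) = -3293*1/35763 + 1/1016261220 = -3293/35763 + 1/1016261220 = -28602975741/310637179580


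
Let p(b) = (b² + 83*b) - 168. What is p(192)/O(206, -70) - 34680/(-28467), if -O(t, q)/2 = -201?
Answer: 84012028/635763 ≈ 132.14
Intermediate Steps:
p(b) = -168 + b² + 83*b
O(t, q) = 402 (O(t, q) = -2*(-201) = 402)
p(192)/O(206, -70) - 34680/(-28467) = (-168 + 192² + 83*192)/402 - 34680/(-28467) = (-168 + 36864 + 15936)*(1/402) - 34680*(-1/28467) = 52632*(1/402) + 11560/9489 = 8772/67 + 11560/9489 = 84012028/635763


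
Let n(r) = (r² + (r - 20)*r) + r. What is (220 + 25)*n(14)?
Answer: 30870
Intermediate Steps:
n(r) = r + r² + r*(-20 + r) (n(r) = (r² + (-20 + r)*r) + r = (r² + r*(-20 + r)) + r = r + r² + r*(-20 + r))
(220 + 25)*n(14) = (220 + 25)*(14*(-19 + 2*14)) = 245*(14*(-19 + 28)) = 245*(14*9) = 245*126 = 30870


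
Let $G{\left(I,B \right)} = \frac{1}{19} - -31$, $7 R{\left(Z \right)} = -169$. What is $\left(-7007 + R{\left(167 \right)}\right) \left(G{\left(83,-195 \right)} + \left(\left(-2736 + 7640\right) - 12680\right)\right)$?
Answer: $\frac{1034660796}{19} \approx 5.4456 \cdot 10^{7}$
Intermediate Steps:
$R{\left(Z \right)} = - \frac{169}{7}$ ($R{\left(Z \right)} = \frac{1}{7} \left(-169\right) = - \frac{169}{7}$)
$G{\left(I,B \right)} = \frac{590}{19}$ ($G{\left(I,B \right)} = \frac{1}{19} + 31 = \frac{590}{19}$)
$\left(-7007 + R{\left(167 \right)}\right) \left(G{\left(83,-195 \right)} + \left(\left(-2736 + 7640\right) - 12680\right)\right) = \left(-7007 - \frac{169}{7}\right) \left(\frac{590}{19} + \left(\left(-2736 + 7640\right) - 12680\right)\right) = - \frac{49218 \left(\frac{590}{19} + \left(4904 - 12680\right)\right)}{7} = - \frac{49218 \left(\frac{590}{19} - 7776\right)}{7} = \left(- \frac{49218}{7}\right) \left(- \frac{147154}{19}\right) = \frac{1034660796}{19}$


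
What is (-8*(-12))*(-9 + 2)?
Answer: -672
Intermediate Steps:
(-8*(-12))*(-9 + 2) = 96*(-7) = -672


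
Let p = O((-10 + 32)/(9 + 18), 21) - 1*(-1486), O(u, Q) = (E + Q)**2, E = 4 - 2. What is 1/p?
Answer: 1/2015 ≈ 0.00049628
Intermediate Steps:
E = 2
O(u, Q) = (2 + Q)**2
p = 2015 (p = (2 + 21)**2 - 1*(-1486) = 23**2 + 1486 = 529 + 1486 = 2015)
1/p = 1/2015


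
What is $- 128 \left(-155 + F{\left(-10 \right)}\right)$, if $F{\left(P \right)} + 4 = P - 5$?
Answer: $22272$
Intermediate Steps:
$F{\left(P \right)} = -9 + P$ ($F{\left(P \right)} = -4 + \left(P - 5\right) = -4 + \left(-5 + P\right) = -9 + P$)
$- 128 \left(-155 + F{\left(-10 \right)}\right) = - 128 \left(-155 - 19\right) = \left(-128\right) \left(-174\right) = 22272$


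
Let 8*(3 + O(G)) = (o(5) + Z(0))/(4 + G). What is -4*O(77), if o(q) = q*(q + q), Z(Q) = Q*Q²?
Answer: 947/81 ≈ 11.691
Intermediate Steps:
Z(Q) = Q³
o(q) = 2*q² (o(q) = q*(2*q) = 2*q²)
O(G) = -3 + 25/(4*(4 + G)) (O(G) = -3 + ((2*5² + 0³)/(4 + G))/8 = -3 + ((2*25 + 0)/(4 + G))/8 = -3 + ((50 + 0)/(4 + G))/8 = -3 + (50/(4 + G))/8 = -3 + 25/(4*(4 + G)))
-4*O(77) = -(-23 - 12*77)/(4 + 77) = -(-23 - 924)/81 = -(-947)/81 = -4*(-947/324) = 947/81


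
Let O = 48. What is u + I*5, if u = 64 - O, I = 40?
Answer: 216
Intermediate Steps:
u = 16 (u = 64 - 1*48 = 64 - 48 = 16)
u + I*5 = 16 + 40*5 = 16 + 200 = 216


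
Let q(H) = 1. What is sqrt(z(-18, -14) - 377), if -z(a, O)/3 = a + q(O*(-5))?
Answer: I*sqrt(326) ≈ 18.055*I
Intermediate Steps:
z(a, O) = -3 - 3*a (z(a, O) = -3*(a + 1) = -3*(1 + a) = -3 - 3*a)
sqrt(z(-18, -14) - 377) = sqrt((-3 - 3*(-18)) - 377) = sqrt((-3 + 54) - 377) = sqrt(51 - 377) = sqrt(-326) = I*sqrt(326)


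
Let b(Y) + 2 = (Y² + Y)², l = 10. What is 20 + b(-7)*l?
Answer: 17640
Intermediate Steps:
b(Y) = -2 + (Y + Y²)² (b(Y) = -2 + (Y² + Y)² = -2 + (Y + Y²)²)
20 + b(-7)*l = 20 + (-2 + (-7)²*(1 - 7)²)*10 = 20 + (-2 + 49*(-6)²)*10 = 20 + (-2 + 49*36)*10 = 20 + (-2 + 1764)*10 = 20 + 1762*10 = 20 + 17620 = 17640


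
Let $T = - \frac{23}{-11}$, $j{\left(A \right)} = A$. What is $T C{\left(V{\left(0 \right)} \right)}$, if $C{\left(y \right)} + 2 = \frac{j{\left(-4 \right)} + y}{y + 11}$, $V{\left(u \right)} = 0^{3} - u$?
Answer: $- \frac{598}{121} \approx -4.9421$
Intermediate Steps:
$V{\left(u \right)} = - u$ ($V{\left(u \right)} = 0 - u = - u$)
$T = \frac{23}{11}$ ($T = \left(-23\right) \left(- \frac{1}{11}\right) = \frac{23}{11} \approx 2.0909$)
$C{\left(y \right)} = -2 + \frac{-4 + y}{11 + y}$ ($C{\left(y \right)} = -2 + \frac{-4 + y}{y + 11} = -2 + \frac{-4 + y}{11 + y}$)
$T C{\left(V{\left(0 \right)} \right)} = \frac{23 \frac{-26 - \left(-1\right) 0}{11 - 0}}{11} = \frac{23 \frac{-26 - 0}{11 + 0}}{11} = \frac{23 \frac{-26 + 0}{11}}{11} = \frac{23 \cdot \frac{1}{11} \left(-26\right)}{11} = \frac{23}{11} \left(- \frac{26}{11}\right) = - \frac{598}{121}$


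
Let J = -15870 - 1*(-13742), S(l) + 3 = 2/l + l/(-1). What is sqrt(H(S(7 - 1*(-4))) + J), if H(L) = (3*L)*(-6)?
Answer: 8*I*sqrt(3553)/11 ≈ 43.351*I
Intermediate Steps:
S(l) = -3 - l + 2/l (S(l) = -3 + (2/l + l/(-1)) = -3 + (2/l + l*(-1)) = -3 + (2/l - l) = -3 + (-l + 2/l) = -3 - l + 2/l)
J = -2128 (J = -15870 + 13742 = -2128)
H(L) = -18*L
sqrt(H(S(7 - 1*(-4))) + J) = sqrt(-18*(-3 - (7 - 1*(-4)) + 2/(7 - 1*(-4))) - 2128) = sqrt(-18*(-3 - (7 + 4) + 2/(7 + 4)) - 2128) = sqrt(-18*(-3 - 1*11 + 2/11) - 2128) = sqrt(-18*(-3 - 11 + 2*(1/11)) - 2128) = sqrt(-18*(-3 - 11 + 2/11) - 2128) = sqrt(-18*(-152/11) - 2128) = sqrt(2736/11 - 2128) = sqrt(-20672/11) = 8*I*sqrt(3553)/11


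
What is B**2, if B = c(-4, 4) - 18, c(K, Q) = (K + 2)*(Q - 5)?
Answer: 256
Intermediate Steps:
c(K, Q) = (-5 + Q)*(2 + K) (c(K, Q) = (2 + K)*(-5 + Q) = (-5 + Q)*(2 + K))
B = -16 (B = (-10 - 5*(-4) + 2*4 - 4*4) - 18 = (-10 + 20 + 8 - 16) - 18 = 2 - 18 = -16)
B**2 = (-16)**2 = 256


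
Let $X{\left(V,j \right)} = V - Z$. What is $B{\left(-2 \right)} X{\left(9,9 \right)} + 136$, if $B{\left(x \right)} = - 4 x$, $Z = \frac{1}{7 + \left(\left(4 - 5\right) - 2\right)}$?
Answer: $206$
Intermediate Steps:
$Z = \frac{1}{4}$ ($Z = \frac{1}{7 - 3} = \frac{1}{4} \approx 0.25$)
$X{\left(V,j \right)} = - \frac{1}{4} + V$ ($X{\left(V,j \right)} = V - \frac{1}{4} = - \frac{1}{4} + V$)
$B{\left(-2 \right)} X{\left(9,9 \right)} + 136 = \left(-4\right) \left(-2\right) \left(- \frac{1}{4} + 9\right) + 136 = 8 \cdot \frac{35}{4} + 136 = 70 + 136 = 206$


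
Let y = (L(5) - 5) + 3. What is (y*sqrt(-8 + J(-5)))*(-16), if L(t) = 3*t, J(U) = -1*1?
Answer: -624*I ≈ -624.0*I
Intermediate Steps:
J(U) = -1
y = 13 (y = (3*5 - 5) + 3 = (15 - 5) + 3 = 10 + 3 = 13)
(y*sqrt(-8 + J(-5)))*(-16) = (13*sqrt(-8 - 1))*(-16) = (13*sqrt(-9))*(-16) = (13*(3*I))*(-16) = (39*I)*(-16) = -624*I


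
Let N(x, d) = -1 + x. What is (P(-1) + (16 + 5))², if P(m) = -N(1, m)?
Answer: 441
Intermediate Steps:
P(m) = 0 (P(m) = -(-1 + 1) = -1*0 = 0)
(P(-1) + (16 + 5))² = (0 + (16 + 5))² = (0 + 21)² = 21² = 441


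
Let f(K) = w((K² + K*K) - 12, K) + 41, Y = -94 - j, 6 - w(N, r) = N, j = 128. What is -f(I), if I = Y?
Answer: 98509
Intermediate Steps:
w(N, r) = 6 - N
Y = -222 (Y = -94 - 1*128 = -94 - 128 = -222)
I = -222
f(K) = 59 - 2*K² (f(K) = (6 - ((K² + K*K) - 12)) + 41 = (6 - ((K² + K²) - 12)) + 41 = (6 - (2*K² - 12)) + 41 = (6 - (-12 + 2*K²)) + 41 = (6 + (12 - 2*K²)) + 41 = (18 - 2*K²) + 41 = 59 - 2*K²)
-f(I) = -(59 - 2*(-222)²) = -(59 - 2*49284) = -(59 - 98568) = -1*(-98509) = 98509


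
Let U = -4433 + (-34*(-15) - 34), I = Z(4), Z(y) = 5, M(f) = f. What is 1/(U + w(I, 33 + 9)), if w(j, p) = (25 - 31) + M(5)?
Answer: -1/3958 ≈ -0.00025265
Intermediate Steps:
I = 5
w(j, p) = -1 (w(j, p) = (25 - 31) + 5 = -6 + 5 = -1)
U = -3957 (U = -4433 + (510 - 34) = -4433 + 476 = -3957)
1/(U + w(I, 33 + 9)) = 1/(-3957 - 1) = 1/(-3958) = -1/3958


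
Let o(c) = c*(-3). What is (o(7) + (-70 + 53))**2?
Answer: 1444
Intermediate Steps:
o(c) = -3*c
(o(7) + (-70 + 53))**2 = (-3*7 + (-70 + 53))**2 = (-21 - 17)**2 = (-38)**2 = 1444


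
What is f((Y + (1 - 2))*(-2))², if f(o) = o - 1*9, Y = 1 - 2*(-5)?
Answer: 841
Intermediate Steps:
Y = 11 (Y = 1 + 10 = 11)
f(o) = -9 + o (f(o) = o - 9 = -9 + o)
f((Y + (1 - 2))*(-2))² = (-9 + (11 + (1 - 2))*(-2))² = (-9 + (11 - 1)*(-2))² = (-9 + 10*(-2))² = (-9 - 20)² = (-29)² = 841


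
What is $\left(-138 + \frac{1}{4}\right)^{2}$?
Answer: $\frac{303601}{16} \approx 18975.0$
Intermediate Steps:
$\left(-138 + \frac{1}{4}\right)^{2} = \left(- \frac{551}{4}\right)^{2} = \frac{303601}{16}$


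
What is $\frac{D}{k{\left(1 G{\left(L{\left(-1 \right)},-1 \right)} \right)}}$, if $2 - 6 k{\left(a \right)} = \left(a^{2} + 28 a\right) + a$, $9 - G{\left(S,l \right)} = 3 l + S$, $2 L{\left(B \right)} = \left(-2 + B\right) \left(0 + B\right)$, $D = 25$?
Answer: $- \frac{600}{1651} \approx -0.36342$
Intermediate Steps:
$L{\left(B \right)} = \frac{B \left(-2 + B\right)}{2}$ ($L{\left(B \right)} = \frac{\left(-2 + B\right) \left(0 + B\right)}{2} = \frac{\left(-2 + B\right) B}{2} = \frac{B \left(-2 + B\right)}{2}$)
$G{\left(S,l \right)} = 9 - S - 3 l$ ($G{\left(S,l \right)} = 9 - \left(3 l + S\right) = 9 - \left(S + 3 l\right) = 9 - S - 3 l$)
$k{\left(a \right)} = \frac{1}{3} - \frac{29 a}{6} - \frac{a^{2}}{6}$ ($k{\left(a \right)} = \frac{1}{3} - \frac{\left(a^{2} + 28 a\right) + a}{6} = \frac{1}{3} - \frac{a^{2} + 29 a}{6} = \frac{1}{3} - \left(\frac{a^{2}}{6} + \frac{29 a}{6}\right) = \frac{1}{3} - \frac{29 a}{6} - \frac{a^{2}}{6}$)
$\frac{D}{k{\left(1 G{\left(L{\left(-1 \right)},-1 \right)} \right)}} = \frac{25}{\frac{1}{3} - \frac{29 \cdot 1 \left(9 - \frac{1}{2} \left(-1\right) \left(-2 - 1\right) - -3\right)}{6} - \frac{\left(1 \left(9 - \frac{1}{2} \left(-1\right) \left(-2 - 1\right) - -3\right)\right)^{2}}{6}} = \frac{25}{\frac{1}{3} - \frac{29 \cdot 1 \left(9 - \frac{1}{2} \left(-1\right) \left(-3\right) + 3\right)}{6} - \frac{\left(1 \left(9 - \frac{1}{2} \left(-1\right) \left(-3\right) + 3\right)\right)^{2}}{6}} = \frac{25}{\frac{1}{3} - \frac{29 \cdot 1 \left(9 - \frac{3}{2} + 3\right)}{6} - \frac{\left(1 \left(9 - \frac{3}{2} + 3\right)\right)^{2}}{6}} = \frac{25}{\frac{1}{3} - \frac{29 \cdot 1 \cdot \frac{21}{2}}{6} - \frac{\left(1 \cdot \frac{21}{2}\right)^{2}}{6}} = \frac{25}{\frac{1}{3} - \frac{203}{4} - \frac{\left(\frac{21}{2}\right)^{2}}{6}} = \frac{25}{\frac{1}{3} - \frac{203}{4} - \frac{147}{8}} = \frac{25}{- \frac{1651}{24}} = 25 \left(- \frac{24}{1651}\right) = - \frac{600}{1651}$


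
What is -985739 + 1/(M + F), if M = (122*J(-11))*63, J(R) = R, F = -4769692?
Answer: -4785011711883/4854238 ≈ -9.8574e+5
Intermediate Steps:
M = -84546 (M = (122*(-11))*63 = -1342*63 = -84546)
-985739 + 1/(M + F) = -985739 + 1/(-84546 - 4769692) = -985739 + 1/(-4854238) = -985739 - 1/4854238 = -4785011711883/4854238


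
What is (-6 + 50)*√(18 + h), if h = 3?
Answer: 44*√21 ≈ 201.63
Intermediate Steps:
(-6 + 50)*√(18 + h) = (-6 + 50)*√(18 + 3) = 44*√21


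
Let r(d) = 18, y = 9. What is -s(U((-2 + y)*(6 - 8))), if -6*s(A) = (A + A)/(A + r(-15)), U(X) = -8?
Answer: -4/15 ≈ -0.26667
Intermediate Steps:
s(A) = -A/(3*(18 + A)) (s(A) = -(A + A)/(6*(A + 18)) = -2*A/(6*(18 + A)) = -A/(3*(18 + A)))
-s(U((-2 + y)*(6 - 8))) = -(-1)*(-8)/(54 + 3*(-8)) = -(-1)*(-8)/(54 - 24) = -(-1)*(-8)/30 = -1*4/15 = -4/15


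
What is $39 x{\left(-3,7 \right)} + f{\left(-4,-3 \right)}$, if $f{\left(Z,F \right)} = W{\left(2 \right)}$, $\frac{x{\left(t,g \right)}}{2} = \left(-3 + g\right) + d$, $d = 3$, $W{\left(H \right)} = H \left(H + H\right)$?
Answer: $554$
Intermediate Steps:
$W{\left(H \right)} = 2 H^{2}$ ($W{\left(H \right)} = H 2 H = 2 H^{2}$)
$x{\left(t,g \right)} = 2 g$ ($x{\left(t,g \right)} = 2 \left(\left(-3 + g\right) + 3\right) = 2 g$)
$f{\left(Z,F \right)} = 8$ ($f{\left(Z,F \right)} = 2 \cdot 2^{2} = 2 \cdot 4 = 8$)
$39 x{\left(-3,7 \right)} + f{\left(-4,-3 \right)} = 39 \cdot 2 \cdot 7 + 8 = 39 \cdot 14 + 8 = 546 + 8 = 554$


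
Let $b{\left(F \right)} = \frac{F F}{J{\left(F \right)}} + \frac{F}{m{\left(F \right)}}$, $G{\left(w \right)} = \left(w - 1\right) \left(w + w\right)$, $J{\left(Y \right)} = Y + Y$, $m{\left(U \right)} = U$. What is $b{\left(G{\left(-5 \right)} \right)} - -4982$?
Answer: $5013$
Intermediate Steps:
$J{\left(Y \right)} = 2 Y$
$G{\left(w \right)} = 2 w \left(-1 + w\right)$ ($G{\left(w \right)} = \left(-1 + w\right) 2 w = 2 w \left(-1 + w\right)$)
$b{\left(F \right)} = 1 + \frac{F}{2}$ ($b{\left(F \right)} = \frac{F F}{2 F} + \frac{F}{F} = F^{2} \frac{1}{2 F} + 1 = \frac{F}{2} + 1 = 1 + \frac{F}{2}$)
$b{\left(G{\left(-5 \right)} \right)} - -4982 = \left(1 + \frac{2 \left(-5\right) \left(-1 - 5\right)}{2}\right) - -4982 = \left(1 + \frac{2 \left(-5\right) \left(-6\right)}{2}\right) + 4982 = \left(1 + \frac{1}{2} \cdot 60\right) + 4982 = \left(1 + 30\right) + 4982 = 31 + 4982 = 5013$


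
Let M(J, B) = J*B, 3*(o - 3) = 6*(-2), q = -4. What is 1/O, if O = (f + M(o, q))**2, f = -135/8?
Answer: 64/10609 ≈ 0.0060326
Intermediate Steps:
o = -1 (o = 3 + (6*(-2))/3 = 3 + (1/3)*(-12) = 3 - 4 = -1)
f = -135/8 (f = -135*1/8 = -135/8 ≈ -16.875)
M(J, B) = B*J
O = 10609/64 (O = (-135/8 - 4*(-1))**2 = (-135/8 + 4)**2 = (-103/8)**2 = 10609/64 ≈ 165.77)
1/O = 1/(10609/64) = 64/10609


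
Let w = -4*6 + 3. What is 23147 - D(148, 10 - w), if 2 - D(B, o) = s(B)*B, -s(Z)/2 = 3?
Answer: 22257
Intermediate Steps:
w = -21 (w = -24 + 3 = -21)
s(Z) = -6 (s(Z) = -2*3 = -6)
D(B, o) = 2 + 6*B (D(B, o) = 2 - (-6)*B = 2 + 6*B)
23147 - D(148, 10 - w) = 23147 - (2 + 6*148) = 23147 - (2 + 888) = 23147 - 1*890 = 23147 - 890 = 22257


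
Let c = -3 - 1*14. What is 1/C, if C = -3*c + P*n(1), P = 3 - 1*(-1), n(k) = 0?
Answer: 1/51 ≈ 0.019608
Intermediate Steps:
P = 4 (P = 3 + 1 = 4)
c = -17 (c = -3 - 14 = -17)
C = 51 (C = -3*(-17) + 4*0 = 51 + 0 = 51)
1/C = 1/51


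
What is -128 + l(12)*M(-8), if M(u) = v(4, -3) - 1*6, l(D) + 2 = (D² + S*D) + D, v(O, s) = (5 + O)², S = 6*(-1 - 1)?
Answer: 622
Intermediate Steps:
S = -12 (S = 6*(-2) = -12)
l(D) = -2 + D² - 11*D (l(D) = -2 + ((D² - 12*D) + D) = -2 + (D² - 11*D) = -2 + D² - 11*D)
M(u) = 75 (M(u) = (5 + 4)² - 1*6 = 9² - 6 = 81 - 6 = 75)
-128 + l(12)*M(-8) = -128 + (-2 + 12² - 11*12)*75 = -128 + (-2 + 144 - 132)*75 = -128 + 10*75 = -128 + 750 = 622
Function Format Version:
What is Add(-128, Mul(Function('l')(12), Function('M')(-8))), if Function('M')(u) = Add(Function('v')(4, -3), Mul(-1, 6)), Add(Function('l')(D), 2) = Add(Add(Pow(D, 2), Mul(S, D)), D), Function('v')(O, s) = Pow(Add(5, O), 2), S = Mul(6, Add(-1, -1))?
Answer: 622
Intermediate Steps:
S = -12 (S = Mul(6, -2) = -12)
Function('l')(D) = Add(-2, Pow(D, 2), Mul(-11, D)) (Function('l')(D) = Add(-2, Add(Add(Pow(D, 2), Mul(-12, D)), D)) = Add(-2, Add(Pow(D, 2), Mul(-11, D))) = Add(-2, Pow(D, 2), Mul(-11, D)))
Function('M')(u) = 75 (Function('M')(u) = Add(Pow(Add(5, 4), 2), Mul(-1, 6)) = Add(Pow(9, 2), -6) = Add(81, -6) = 75)
Add(-128, Mul(Function('l')(12), Function('M')(-8))) = Add(-128, Mul(Add(-2, Pow(12, 2), Mul(-11, 12)), 75)) = Add(-128, Mul(Add(-2, 144, -132), 75)) = Add(-128, Mul(10, 75)) = Add(-128, 750) = 622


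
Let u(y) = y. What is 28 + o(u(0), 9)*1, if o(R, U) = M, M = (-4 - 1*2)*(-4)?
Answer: 52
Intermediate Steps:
M = 24 (M = (-4 - 2)*(-4) = -6*(-4) = 24)
o(R, U) = 24
28 + o(u(0), 9)*1 = 28 + 24*1 = 28 + 24 = 52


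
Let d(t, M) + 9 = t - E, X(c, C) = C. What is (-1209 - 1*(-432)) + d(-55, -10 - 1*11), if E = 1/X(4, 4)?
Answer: -3365/4 ≈ -841.25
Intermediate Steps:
E = ¼ (E = 1/4 = ¼ ≈ 0.25000)
d(t, M) = -37/4 + t (d(t, M) = -9 + (t - 1*¼) = -9 + (t - ¼) = -9 + (-¼ + t) = -37/4 + t)
(-1209 - 1*(-432)) + d(-55, -10 - 1*11) = (-1209 - 1*(-432)) + (-37/4 - 55) = (-1209 + 432) - 257/4 = -777 - 257/4 = -3365/4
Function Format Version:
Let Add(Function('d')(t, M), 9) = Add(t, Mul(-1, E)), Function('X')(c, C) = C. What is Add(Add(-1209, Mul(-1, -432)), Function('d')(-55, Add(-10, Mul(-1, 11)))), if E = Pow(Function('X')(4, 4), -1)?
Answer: Rational(-3365, 4) ≈ -841.25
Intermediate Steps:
E = Rational(1, 4) (E = Pow(4, -1) = Rational(1, 4) ≈ 0.25000)
Function('d')(t, M) = Add(Rational(-37, 4), t) (Function('d')(t, M) = Add(-9, Add(t, Mul(-1, Rational(1, 4)))) = Add(-9, Add(t, Rational(-1, 4))) = Add(-9, Add(Rational(-1, 4), t)) = Add(Rational(-37, 4), t))
Add(Add(-1209, Mul(-1, -432)), Function('d')(-55, Add(-10, Mul(-1, 11)))) = Add(Add(-1209, Mul(-1, -432)), Add(Rational(-37, 4), -55)) = Add(Add(-1209, 432), Rational(-257, 4)) = Add(-777, Rational(-257, 4)) = Rational(-3365, 4)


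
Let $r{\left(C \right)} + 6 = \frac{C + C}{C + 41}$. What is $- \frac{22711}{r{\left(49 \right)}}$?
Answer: $\frac{78615}{17} \approx 4624.4$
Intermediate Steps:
$r{\left(C \right)} = -6 + \frac{2 C}{41 + C}$ ($r{\left(C \right)} = -6 + \frac{C + C}{C + 41} = -6 + \frac{2 C}{41 + C}$)
$- \frac{22711}{r{\left(49 \right)}} = - \frac{22711}{2 \frac{1}{41 + 49} \left(-123 - 98\right)} = - \frac{22711}{2 \cdot \frac{1}{90} \left(-123 - 98\right)} = - \frac{22711}{2 \cdot \frac{1}{90} \left(-221\right)} = - \frac{22711}{- \frac{221}{45}} = \left(-22711\right) \left(- \frac{45}{221}\right) = \frac{78615}{17}$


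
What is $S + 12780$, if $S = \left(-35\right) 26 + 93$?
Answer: $11963$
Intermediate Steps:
$S = -817$ ($S = -910 + 93 = -817$)
$S + 12780 = -817 + 12780 = 11963$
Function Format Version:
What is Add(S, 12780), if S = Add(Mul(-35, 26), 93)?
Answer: 11963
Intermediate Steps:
S = -817 (S = Add(-910, 93) = -817)
Add(S, 12780) = Add(-817, 12780) = 11963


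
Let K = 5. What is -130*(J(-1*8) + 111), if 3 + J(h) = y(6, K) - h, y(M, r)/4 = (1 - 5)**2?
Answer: -23400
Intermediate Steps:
y(M, r) = 64 (y(M, r) = 4*(1 - 5)**2 = 4*(-4)**2 = 4*16 = 64)
J(h) = 61 - h (J(h) = -3 + (64 - h) = 61 - h)
-130*(J(-1*8) + 111) = -130*((61 - (-1)*8) + 111) = -130*((61 - 1*(-8)) + 111) = -130*((61 + 8) + 111) = -130*(69 + 111) = -130*180 = -23400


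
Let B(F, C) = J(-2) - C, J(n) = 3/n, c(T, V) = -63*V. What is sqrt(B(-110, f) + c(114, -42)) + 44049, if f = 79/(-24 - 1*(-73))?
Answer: 44049 + sqrt(518006)/14 ≈ 44100.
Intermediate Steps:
f = 79/49 (f = 79/(-24 + 73) = 79/49 ≈ 1.6122)
B(F, C) = -3/2 - C (B(F, C) = 3/(-2) - C = 3*(-1/2) - C = -3/2 - C)
sqrt(B(-110, f) + c(114, -42)) + 44049 = sqrt((-3/2 - 1*79/49) - 63*(-42)) + 44049 = sqrt((-3/2 - 79/49) + 2646) + 44049 = sqrt(-305/98 + 2646) + 44049 = sqrt(259003/98) + 44049 = sqrt(518006)/14 + 44049 = 44049 + sqrt(518006)/14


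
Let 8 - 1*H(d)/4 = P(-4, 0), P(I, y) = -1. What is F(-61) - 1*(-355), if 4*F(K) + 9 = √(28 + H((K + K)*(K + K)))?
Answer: 1419/4 ≈ 354.75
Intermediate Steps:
H(d) = 36 (H(d) = 32 - 4*(-1) = 32 + 4 = 36)
F(K) = -¼ (F(K) = -9/4 + √(28 + 36)/4 = -9/4 + √64/4 = -9/4 + (¼)*8 = -9/4 + 2 = -¼)
F(-61) - 1*(-355) = -¼ - 1*(-355) = -¼ + 355 = 1419/4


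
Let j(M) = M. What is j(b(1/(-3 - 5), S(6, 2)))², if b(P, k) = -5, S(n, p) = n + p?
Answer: 25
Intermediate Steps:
j(b(1/(-3 - 5), S(6, 2)))² = (-5)² = 25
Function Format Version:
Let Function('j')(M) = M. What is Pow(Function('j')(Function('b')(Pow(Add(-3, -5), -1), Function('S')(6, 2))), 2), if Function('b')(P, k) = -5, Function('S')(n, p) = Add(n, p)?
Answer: 25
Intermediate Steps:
Pow(Function('j')(Function('b')(Pow(Add(-3, -5), -1), Function('S')(6, 2))), 2) = Pow(-5, 2) = 25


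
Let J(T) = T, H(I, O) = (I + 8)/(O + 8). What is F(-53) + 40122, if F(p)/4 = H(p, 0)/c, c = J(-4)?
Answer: 321021/8 ≈ 40128.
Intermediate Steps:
H(I, O) = (8 + I)/(8 + O)
c = -4
F(p) = -1 - p/8 (F(p) = 4*(((8 + p)/(8 + 0))/(-4)) = 4*(((8 + p)/8)*(-1/4)) = 4*((1 + p/8)*(-1/4)) = 4*(-1/4 - p/32) = -1 - p/8)
F(-53) + 40122 = (-1 - 1/8*(-53)) + 40122 = (-1 + 53/8) + 40122 = 45/8 + 40122 = 321021/8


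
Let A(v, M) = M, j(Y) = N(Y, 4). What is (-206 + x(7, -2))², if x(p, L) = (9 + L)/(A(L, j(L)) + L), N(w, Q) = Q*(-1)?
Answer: 1545049/36 ≈ 42918.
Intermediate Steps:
N(w, Q) = -Q
j(Y) = -4 (j(Y) = -1*4 = -4)
x(p, L) = (9 + L)/(-4 + L)
(-206 + x(7, -2))² = (-206 + (9 - 2)/(-4 - 2))² = (-206 + 7/(-6))² = (-206 - ⅙*7)² = (-206 - 7/6)² = (-1243/6)² = 1545049/36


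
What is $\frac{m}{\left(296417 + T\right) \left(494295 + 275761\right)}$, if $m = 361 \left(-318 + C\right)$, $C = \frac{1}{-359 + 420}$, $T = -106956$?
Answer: $- \frac{1000331}{1271375766968} \approx -7.8681 \cdot 10^{-7}$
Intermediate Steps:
$C = \frac{1}{61} \approx 0.016393$
$m = - \frac{7002317}{61}$ ($m = 361 \left(-318 + \frac{1}{61}\right) = 361 \left(- \frac{19397}{61}\right) = - \frac{7002317}{61} \approx -1.1479 \cdot 10^{5}$)
$\frac{m}{\left(296417 + T\right) \left(494295 + 275761\right)} = - \frac{7002317}{61 \left(296417 - 106956\right) \left(494295 + 275761\right)} = - \frac{7002317}{61 \cdot 189461 \cdot 770056} = - \frac{7002317}{61 \cdot 145895579816} = \left(- \frac{7002317}{61}\right) \frac{1}{145895579816} = - \frac{1000331}{1271375766968}$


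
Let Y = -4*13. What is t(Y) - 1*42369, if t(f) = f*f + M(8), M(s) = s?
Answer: -39657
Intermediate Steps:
Y = -52
t(f) = 8 + f² (t(f) = f*f + 8 = f² + 8 = 8 + f²)
t(Y) - 1*42369 = (8 + (-52)²) - 1*42369 = (8 + 2704) - 42369 = 2712 - 42369 = -39657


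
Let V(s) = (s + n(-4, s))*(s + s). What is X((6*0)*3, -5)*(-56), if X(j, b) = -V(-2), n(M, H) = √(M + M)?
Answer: 448 - 448*I*√2 ≈ 448.0 - 633.57*I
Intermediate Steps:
n(M, H) = √2*√M (n(M, H) = √(2*M) = √2*√M)
V(s) = 2*s*(s + 2*I*√2) (V(s) = (s + √2*√(-4))*(s + s) = (s + √2*(2*I))*(2*s) = (s + 2*I*√2)*(2*s) = 2*s*(s + 2*I*√2))
X(j, b) = -8 + 8*I*√2 (X(j, b) = -2*(-2)*(-2 + 2*I*√2) = -(8 - 8*I*√2) = -8 + 8*I*√2)
X((6*0)*3, -5)*(-56) = (-8 + 8*I*√2)*(-56) = 448 - 448*I*√2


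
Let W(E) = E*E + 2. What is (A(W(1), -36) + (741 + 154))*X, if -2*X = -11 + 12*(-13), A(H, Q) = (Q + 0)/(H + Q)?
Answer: 1646119/22 ≈ 74824.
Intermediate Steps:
W(E) = 2 + E² (W(E) = E² + 2 = 2 + E²)
A(H, Q) = Q/(H + Q)
X = 167/2 (X = -(-11 + 12*(-13))/2 = -(-11 - 156)/2 = -½*(-167) = 167/2 ≈ 83.500)
(A(W(1), -36) + (741 + 154))*X = (-36/((2 + 1²) - 36) + (741 + 154))*(167/2) = (-36/((2 + 1) - 36) + 895)*(167/2) = (-36/(3 - 36) + 895)*(167/2) = (-36/(-33) + 895)*(167/2) = (-36*(-1/33) + 895)*(167/2) = (12/11 + 895)*(167/2) = (9857/11)*(167/2) = 1646119/22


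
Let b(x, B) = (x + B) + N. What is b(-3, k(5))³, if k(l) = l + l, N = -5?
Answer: 8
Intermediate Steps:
k(l) = 2*l
b(x, B) = -5 + B + x (b(x, B) = (x + B) - 5 = (B + x) - 5 = -5 + B + x)
b(-3, k(5))³ = (-5 + 2*5 - 3)³ = (-5 + 10 - 3)³ = 2³ = 8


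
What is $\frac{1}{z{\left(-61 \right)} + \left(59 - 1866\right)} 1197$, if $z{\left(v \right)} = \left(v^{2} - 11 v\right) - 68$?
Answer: $\frac{399}{839} \approx 0.47557$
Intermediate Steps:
$z{\left(v \right)} = -68 + v^{2} - 11 v$
$\frac{1}{z{\left(-61 \right)} + \left(59 - 1866\right)} 1197 = \frac{1}{\left(-68 + \left(-61\right)^{2} - -671\right) + \left(59 - 1866\right)} 1197 = \frac{1}{\left(-68 + 3721 + 671\right) + \left(59 - 1866\right)} 1197 = \frac{1}{4324 - 1807} \cdot 1197 = \frac{1}{2517} \cdot 1197 = \frac{399}{839}$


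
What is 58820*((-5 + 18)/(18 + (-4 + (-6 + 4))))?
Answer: 191165/3 ≈ 63722.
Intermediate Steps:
58820*((-5 + 18)/(18 + (-4 + (-6 + 4)))) = 58820*(13/(18 + (-4 - 2))) = 58820*(13/(18 - 6)) = 58820*(13/12) = 191165/3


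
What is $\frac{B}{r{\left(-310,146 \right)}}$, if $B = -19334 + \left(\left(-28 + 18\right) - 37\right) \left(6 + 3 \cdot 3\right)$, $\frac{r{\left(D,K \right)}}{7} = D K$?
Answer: $\frac{20039}{316820} \approx 0.06325$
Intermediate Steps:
$r{\left(D,K \right)} = 7 D K$
$B = -20039$ ($B = -19334 + \left(-10 - 37\right) \left(6 + 9\right) = -19334 - 705 = -20039$)
$\frac{B}{r{\left(-310,146 \right)}} = - \frac{20039}{7 \left(-310\right) 146} = - \frac{20039}{-316820} = \left(-20039\right) \left(- \frac{1}{316820}\right) = \frac{20039}{316820}$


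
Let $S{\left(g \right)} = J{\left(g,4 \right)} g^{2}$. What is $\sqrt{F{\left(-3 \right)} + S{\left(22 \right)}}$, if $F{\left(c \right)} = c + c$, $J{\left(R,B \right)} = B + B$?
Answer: $\sqrt{3866} \approx 62.177$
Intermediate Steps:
$J{\left(R,B \right)} = 2 B$
$F{\left(c \right)} = 2 c$
$S{\left(g \right)} = 8 g^{2}$ ($S{\left(g \right)} = 2 \cdot 4 g^{2} = 8 g^{2}$)
$\sqrt{F{\left(-3 \right)} + S{\left(22 \right)}} = \sqrt{2 \left(-3\right) + 8 \cdot 22^{2}} = \sqrt{-6 + 8 \cdot 484} = \sqrt{-6 + 3872} = \sqrt{3866}$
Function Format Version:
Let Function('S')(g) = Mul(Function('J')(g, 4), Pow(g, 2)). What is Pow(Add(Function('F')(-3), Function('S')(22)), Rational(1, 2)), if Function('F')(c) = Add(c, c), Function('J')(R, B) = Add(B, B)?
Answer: Pow(3866, Rational(1, 2)) ≈ 62.177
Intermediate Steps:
Function('J')(R, B) = Mul(2, B)
Function('F')(c) = Mul(2, c)
Function('S')(g) = Mul(8, Pow(g, 2)) (Function('S')(g) = Mul(Mul(2, 4), Pow(g, 2)) = Mul(8, Pow(g, 2)))
Pow(Add(Function('F')(-3), Function('S')(22)), Rational(1, 2)) = Pow(Add(Mul(2, -3), Mul(8, Pow(22, 2))), Rational(1, 2)) = Pow(Add(-6, Mul(8, 484)), Rational(1, 2)) = Pow(Add(-6, 3872), Rational(1, 2)) = Pow(3866, Rational(1, 2))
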